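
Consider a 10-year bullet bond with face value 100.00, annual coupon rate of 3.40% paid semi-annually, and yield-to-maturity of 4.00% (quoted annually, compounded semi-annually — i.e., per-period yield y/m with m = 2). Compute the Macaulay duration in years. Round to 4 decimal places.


Answer: Macaulay duration = 8.5155 years

Derivation:
Coupon per period c = face * coupon_rate / m = 1.700000
Periods per year m = 2; per-period yield y/m = 0.020000
Number of cashflows N = 20
Cashflows (t years, CF_t, discount factor 1/(1+y/m)^(m*t), PV):
  t = 0.5000: CF_t = 1.700000, DF = 0.980392, PV = 1.666667
  t = 1.0000: CF_t = 1.700000, DF = 0.961169, PV = 1.633987
  t = 1.5000: CF_t = 1.700000, DF = 0.942322, PV = 1.601948
  t = 2.0000: CF_t = 1.700000, DF = 0.923845, PV = 1.570537
  t = 2.5000: CF_t = 1.700000, DF = 0.905731, PV = 1.539742
  t = 3.0000: CF_t = 1.700000, DF = 0.887971, PV = 1.509551
  t = 3.5000: CF_t = 1.700000, DF = 0.870560, PV = 1.479952
  t = 4.0000: CF_t = 1.700000, DF = 0.853490, PV = 1.450934
  t = 4.5000: CF_t = 1.700000, DF = 0.836755, PV = 1.422484
  t = 5.0000: CF_t = 1.700000, DF = 0.820348, PV = 1.394592
  t = 5.5000: CF_t = 1.700000, DF = 0.804263, PV = 1.367247
  t = 6.0000: CF_t = 1.700000, DF = 0.788493, PV = 1.340438
  t = 6.5000: CF_t = 1.700000, DF = 0.773033, PV = 1.314155
  t = 7.0000: CF_t = 1.700000, DF = 0.757875, PV = 1.288388
  t = 7.5000: CF_t = 1.700000, DF = 0.743015, PV = 1.263125
  t = 8.0000: CF_t = 1.700000, DF = 0.728446, PV = 1.238358
  t = 8.5000: CF_t = 1.700000, DF = 0.714163, PV = 1.214076
  t = 9.0000: CF_t = 1.700000, DF = 0.700159, PV = 1.190271
  t = 9.5000: CF_t = 1.700000, DF = 0.686431, PV = 1.166932
  t = 10.0000: CF_t = 101.700000, DF = 0.672971, PV = 68.441185
Price P = sum_t PV_t = 95.094570
Macaulay numerator sum_t t * PV_t:
  t * PV_t at t = 0.5000: 0.833333
  t * PV_t at t = 1.0000: 1.633987
  t * PV_t at t = 1.5000: 2.402922
  t * PV_t at t = 2.0000: 3.141074
  t * PV_t at t = 2.5000: 3.849356
  t * PV_t at t = 3.0000: 4.528654
  t * PV_t at t = 3.5000: 5.179833
  t * PV_t at t = 4.0000: 5.803735
  t * PV_t at t = 4.5000: 6.401178
  t * PV_t at t = 5.0000: 6.972961
  t * PV_t at t = 5.5000: 7.519859
  t * PV_t at t = 6.0000: 8.042630
  t * PV_t at t = 6.5000: 8.542009
  t * PV_t at t = 7.0000: 9.018713
  t * PV_t at t = 7.5000: 9.473438
  t * PV_t at t = 8.0000: 9.906863
  t * PV_t at t = 8.5000: 10.319649
  t * PV_t at t = 9.0000: 10.712438
  t * PV_t at t = 9.5000: 11.085857
  t * PV_t at t = 10.0000: 684.411846
Macaulay duration D = (sum_t t * PV_t) / P = 809.780335 / 95.094570 = 8.515527


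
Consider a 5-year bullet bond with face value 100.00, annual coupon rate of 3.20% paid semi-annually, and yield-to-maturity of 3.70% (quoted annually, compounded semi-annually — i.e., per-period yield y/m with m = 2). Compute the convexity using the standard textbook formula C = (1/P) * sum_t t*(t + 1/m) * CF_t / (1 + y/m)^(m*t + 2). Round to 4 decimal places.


Coupon per period c = face * coupon_rate / m = 1.600000
Periods per year m = 2; per-period yield y/m = 0.018500
Number of cashflows N = 10
Cashflows (t years, CF_t, discount factor 1/(1+y/m)^(m*t), PV):
  t = 0.5000: CF_t = 1.600000, DF = 0.981836, PV = 1.570938
  t = 1.0000: CF_t = 1.600000, DF = 0.964002, PV = 1.542403
  t = 1.5000: CF_t = 1.600000, DF = 0.946492, PV = 1.514387
  t = 2.0000: CF_t = 1.600000, DF = 0.929300, PV = 1.486880
  t = 2.5000: CF_t = 1.600000, DF = 0.912420, PV = 1.459872
  t = 3.0000: CF_t = 1.600000, DF = 0.895847, PV = 1.433355
  t = 3.5000: CF_t = 1.600000, DF = 0.879575, PV = 1.407320
  t = 4.0000: CF_t = 1.600000, DF = 0.863598, PV = 1.381757
  t = 4.5000: CF_t = 1.600000, DF = 0.847912, PV = 1.356659
  t = 5.0000: CF_t = 101.600000, DF = 0.832510, PV = 84.583056
Price P = sum_t PV_t = 97.736627
Convexity numerator sum_t t*(t + 1/m) * CF_t / (1+y/m)^(m*t + 2):
  t = 0.5000: term = 0.757194
  t = 1.0000: term = 2.230320
  t = 1.5000: term = 4.379616
  t = 2.0000: term = 7.166775
  t = 2.5000: term = 10.554897
  t = 3.0000: term = 14.508450
  t = 3.5000: term = 18.993225
  t = 4.0000: term = 23.976299
  t = 4.5000: term = 29.425993
  t = 5.0000: term = 2242.301471
Convexity = (1/P) * sum = 2354.294241 / 97.736627 = 24.088147

Answer: Convexity = 24.0881


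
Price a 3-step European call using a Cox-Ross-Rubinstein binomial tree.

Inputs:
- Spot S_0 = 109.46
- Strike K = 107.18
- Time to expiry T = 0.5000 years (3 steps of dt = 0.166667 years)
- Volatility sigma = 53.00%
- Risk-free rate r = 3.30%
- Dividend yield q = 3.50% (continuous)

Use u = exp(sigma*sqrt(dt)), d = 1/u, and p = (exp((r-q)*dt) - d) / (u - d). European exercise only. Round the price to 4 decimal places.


Answer: Price = V(0,0) = 18.2129

Derivation:
dt = T/N = 0.166667
u = exp(sigma*sqrt(dt)) = 1.241564; d = 1/u = 0.805436
p = (exp((r-q)*dt) - d) / (u - d) = 0.445353
Discount per step: exp(-r*dt) = 0.994515
Stock lattice S(k, i) with i counting down-moves:
  k=0: S(0,0) = 109.4600
  k=1: S(1,0) = 135.9016; S(1,1) = 88.1630
  k=2: S(2,0) = 168.7304; S(2,1) = 109.4600; S(2,2) = 71.0097
  k=3: S(3,0) = 209.4896; S(3,1) = 135.9016; S(3,2) = 88.1630; S(3,3) = 57.1937
Terminal payoffs V(N, i) = max(S_T - K, 0):
  V(3,0) = 102.309573; V(3,1) = 28.721557; V(3,2) = 0.000000; V(3,3) = 0.000000
Backward induction: V(k, i) = exp(-r*dt) * [p * V(k+1, i) + (1-p) * V(k+1, i+1)].
  V(2,0) = exp(-r*dt) * [p*102.309573 + (1-p)*28.721557] = 61.156910
  V(2,1) = exp(-r*dt) * [p*28.721557 + (1-p)*0.000000] = 12.721072
  V(2,2) = exp(-r*dt) * [p*0.000000 + (1-p)*0.000000] = 0.000000
  V(1,0) = exp(-r*dt) * [p*61.156910 + (1-p)*12.721072] = 34.104028
  V(1,1) = exp(-r*dt) * [p*12.721072 + (1-p)*0.000000] = 5.634294
  V(0,0) = exp(-r*dt) * [p*34.104028 + (1-p)*5.634294] = 18.212928


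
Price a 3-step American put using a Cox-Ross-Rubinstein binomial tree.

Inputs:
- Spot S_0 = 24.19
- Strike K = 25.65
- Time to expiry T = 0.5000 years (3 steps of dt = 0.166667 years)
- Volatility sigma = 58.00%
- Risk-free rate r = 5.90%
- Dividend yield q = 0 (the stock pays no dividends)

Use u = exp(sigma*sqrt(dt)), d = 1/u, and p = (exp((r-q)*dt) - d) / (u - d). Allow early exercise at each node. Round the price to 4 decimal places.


Answer: Price = V(0,0) = 4.7110

Derivation:
dt = T/N = 0.166667
u = exp(sigma*sqrt(dt)) = 1.267167; d = 1/u = 0.789162
p = (exp((r-q)*dt) - d) / (u - d) = 0.461752
Discount per step: exp(-r*dt) = 0.990215
Stock lattice S(k, i) with i counting down-moves:
  k=0: S(0,0) = 24.1900
  k=1: S(1,0) = 30.6528; S(1,1) = 19.0898
  k=2: S(2,0) = 38.8422; S(2,1) = 24.1900; S(2,2) = 15.0650
  k=3: S(3,0) = 49.2196; S(3,1) = 30.6528; S(3,2) = 19.0898; S(3,3) = 11.8887
Terminal payoffs V(N, i) = max(K - S_T, 0):
  V(3,0) = 0.000000; V(3,1) = 0.000000; V(3,2) = 6.560178; V(3,3) = 13.761313
Backward induction: V(k, i) = exp(-r*dt) * [p * V(k+1, i) + (1-p) * V(k+1, i+1)]; then take max(V_cont, immediate exercise) for American.
  V(2,0) = exp(-r*dt) * [p*0.000000 + (1-p)*0.000000] = 0.000000; exercise = 0.000000; V(2,0) = max -> 0.000000
  V(2,1) = exp(-r*dt) * [p*0.000000 + (1-p)*6.560178] = 3.496451; exercise = 1.460000; V(2,1) = max -> 3.496451
  V(2,2) = exp(-r*dt) * [p*6.560178 + (1-p)*13.761313] = 10.334054; exercise = 10.585043; V(2,2) = max -> 10.585043
  V(1,0) = exp(-r*dt) * [p*0.000000 + (1-p)*3.496451] = 1.863542; exercise = 0.000000; V(1,0) = max -> 1.863542
  V(1,1) = exp(-r*dt) * [p*3.496451 + (1-p)*10.585043] = 7.240323; exercise = 6.560178; V(1,1) = max -> 7.240323
  V(0,0) = exp(-r*dt) * [p*1.863542 + (1-p)*7.240323] = 4.711030; exercise = 1.460000; V(0,0) = max -> 4.711030


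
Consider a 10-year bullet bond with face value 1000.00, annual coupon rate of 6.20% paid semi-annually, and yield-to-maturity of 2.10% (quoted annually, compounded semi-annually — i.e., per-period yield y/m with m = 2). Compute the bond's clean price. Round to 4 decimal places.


Answer: Price = 1368.0781

Derivation:
Coupon per period c = face * coupon_rate / m = 31.000000
Periods per year m = 2; per-period yield y/m = 0.010500
Number of cashflows N = 20
Cashflows (t years, CF_t, discount factor 1/(1+y/m)^(m*t), PV):
  t = 0.5000: CF_t = 31.000000, DF = 0.989609, PV = 30.677882
  t = 1.0000: CF_t = 31.000000, DF = 0.979326, PV = 30.359112
  t = 1.5000: CF_t = 31.000000, DF = 0.969150, PV = 30.043653
  t = 2.0000: CF_t = 31.000000, DF = 0.959080, PV = 29.731473
  t = 2.5000: CF_t = 31.000000, DF = 0.949114, PV = 29.422536
  t = 3.0000: CF_t = 31.000000, DF = 0.939252, PV = 29.116810
  t = 3.5000: CF_t = 31.000000, DF = 0.929492, PV = 28.814260
  t = 4.0000: CF_t = 31.000000, DF = 0.919834, PV = 28.514854
  t = 4.5000: CF_t = 31.000000, DF = 0.910276, PV = 28.218559
  t = 5.0000: CF_t = 31.000000, DF = 0.900818, PV = 27.925343
  t = 5.5000: CF_t = 31.000000, DF = 0.891457, PV = 27.635174
  t = 6.0000: CF_t = 31.000000, DF = 0.882194, PV = 27.348019
  t = 6.5000: CF_t = 31.000000, DF = 0.873027, PV = 27.063849
  t = 7.0000: CF_t = 31.000000, DF = 0.863956, PV = 26.782631
  t = 7.5000: CF_t = 31.000000, DF = 0.854979, PV = 26.504336
  t = 8.0000: CF_t = 31.000000, DF = 0.846095, PV = 26.228932
  t = 8.5000: CF_t = 31.000000, DF = 0.837303, PV = 25.956390
  t = 9.0000: CF_t = 31.000000, DF = 0.828603, PV = 25.686680
  t = 9.5000: CF_t = 31.000000, DF = 0.819993, PV = 25.419772
  t = 10.0000: CF_t = 1031.000000, DF = 0.811472, PV = 836.627832
Price P = sum_t PV_t = 1368.078097


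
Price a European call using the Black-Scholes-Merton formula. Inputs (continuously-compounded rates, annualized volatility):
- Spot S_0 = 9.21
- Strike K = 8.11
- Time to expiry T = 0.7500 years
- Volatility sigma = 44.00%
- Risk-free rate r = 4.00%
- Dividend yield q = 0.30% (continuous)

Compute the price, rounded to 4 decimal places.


d1 = (ln(S/K) + (r - q + 0.5*sigma^2) * T) / (sigma * sqrt(T)) = 0.59714284
d2 = d1 - sigma * sqrt(T) = 0.21609166
exp(-rT) = 0.97044553; exp(-qT) = 0.99775253
C = S_0 * exp(-qT) * N(d1) - K * exp(-rT) * N(d2)
N(d1) = 0.72479399; N(d2) = 0.58554185
C = 9.2100 * 0.99775253 * 0.72479399 - 8.1100 * 0.97044553 * 0.58554185 = 2.0520

Answer: Price = 2.0520


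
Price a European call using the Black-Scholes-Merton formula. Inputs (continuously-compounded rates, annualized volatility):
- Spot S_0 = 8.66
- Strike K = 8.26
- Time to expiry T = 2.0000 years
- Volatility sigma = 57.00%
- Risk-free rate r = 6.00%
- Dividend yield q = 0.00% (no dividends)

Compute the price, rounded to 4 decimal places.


d1 = (ln(S/K) + (r - q + 0.5*sigma^2) * T) / (sigma * sqrt(T)) = 0.61058067
d2 = d1 - sigma * sqrt(T) = -0.19552106
exp(-rT) = 0.88692044; exp(-qT) = 1.00000000
C = S_0 * exp(-qT) * N(d1) - K * exp(-rT) * N(d2)
N(d1) = 0.72926139; N(d2) = 0.42249253
C = 8.6600 * 1.00000000 * 0.72926139 - 8.2600 * 0.88692044 * 0.42249253 = 3.2202

Answer: Price = 3.2202


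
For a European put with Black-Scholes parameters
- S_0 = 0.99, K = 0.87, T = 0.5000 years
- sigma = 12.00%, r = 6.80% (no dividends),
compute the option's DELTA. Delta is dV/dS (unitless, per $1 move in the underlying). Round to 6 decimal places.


d1 = 1.9658951085; d2 = 1.8810422948
phi(d1) = 0.0577685758; exp(-qT) = 1.0000000000; exp(-rT) = 0.9665715046
N(-d1) = 0.0246553641
Delta = -exp(-qT) * N(-d1) = -1.0000000000 * 0.0246553641 = -0.024655

Answer: Delta = -0.024655


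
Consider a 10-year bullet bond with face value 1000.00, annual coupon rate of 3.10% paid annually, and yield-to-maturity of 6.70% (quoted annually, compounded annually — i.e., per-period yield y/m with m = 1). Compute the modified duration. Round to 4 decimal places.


Answer: Modified duration = 7.9720

Derivation:
Coupon per period c = face * coupon_rate / m = 31.000000
Periods per year m = 1; per-period yield y/m = 0.067000
Number of cashflows N = 10
Cashflows (t years, CF_t, discount factor 1/(1+y/m)^(m*t), PV):
  t = 1.0000: CF_t = 31.000000, DF = 0.937207, PV = 29.053421
  t = 2.0000: CF_t = 31.000000, DF = 0.878357, PV = 27.229073
  t = 3.0000: CF_t = 31.000000, DF = 0.823203, PV = 25.519281
  t = 4.0000: CF_t = 31.000000, DF = 0.771511, PV = 23.916852
  t = 5.0000: CF_t = 31.000000, DF = 0.723066, PV = 22.415044
  t = 6.0000: CF_t = 31.000000, DF = 0.677663, PV = 21.007539
  t = 7.0000: CF_t = 31.000000, DF = 0.635110, PV = 19.688415
  t = 8.0000: CF_t = 31.000000, DF = 0.595230, PV = 18.452123
  t = 9.0000: CF_t = 31.000000, DF = 0.557854, PV = 17.293461
  t = 10.0000: CF_t = 1031.000000, DF = 0.522824, PV = 539.031904
Price P = sum_t PV_t = 743.607113
First compute Macaulay numerator sum_t t * PV_t:
  t * PV_t at t = 1.0000: 29.053421
  t * PV_t at t = 2.0000: 54.458146
  t * PV_t at t = 3.0000: 76.557843
  t * PV_t at t = 4.0000: 95.667408
  t * PV_t at t = 5.0000: 112.075220
  t * PV_t at t = 6.0000: 126.045234
  t * PV_t at t = 7.0000: 137.818906
  t * PV_t at t = 8.0000: 147.616983
  t * PV_t at t = 9.0000: 155.641149
  t * PV_t at t = 10.0000: 5390.319043
Macaulay duration D = 6325.253353 / 743.607113 = 8.506177
Modified duration = D / (1 + y/m) = 8.506177 / (1 + 0.067000) = 7.972049


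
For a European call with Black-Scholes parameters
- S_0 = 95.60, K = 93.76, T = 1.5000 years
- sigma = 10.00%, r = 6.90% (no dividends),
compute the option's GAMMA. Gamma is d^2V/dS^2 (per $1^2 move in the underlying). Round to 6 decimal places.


d1 = 1.0649931857; d2 = 0.9425186986
phi(d1) = 0.2262660463; exp(-qT) = 1.0000000000; exp(-rT) = 0.9016760227
Gamma = exp(-qT) * phi(d1) / (S * sigma * sqrt(T)) = 1.0000000000 * 0.2262660463 / (95.6000 * 0.1000 * 1.2247448714) = 0.019325

Answer: Gamma = 0.019325


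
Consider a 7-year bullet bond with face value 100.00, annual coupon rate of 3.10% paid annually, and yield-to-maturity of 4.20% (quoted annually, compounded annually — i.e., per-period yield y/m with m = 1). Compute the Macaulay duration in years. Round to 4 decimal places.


Answer: Macaulay duration = 6.3746 years

Derivation:
Coupon per period c = face * coupon_rate / m = 3.100000
Periods per year m = 1; per-period yield y/m = 0.042000
Number of cashflows N = 7
Cashflows (t years, CF_t, discount factor 1/(1+y/m)^(m*t), PV):
  t = 1.0000: CF_t = 3.100000, DF = 0.959693, PV = 2.975048
  t = 2.0000: CF_t = 3.100000, DF = 0.921010, PV = 2.855132
  t = 3.0000: CF_t = 3.100000, DF = 0.883887, PV = 2.740050
  t = 4.0000: CF_t = 3.100000, DF = 0.848260, PV = 2.629607
  t = 5.0000: CF_t = 3.100000, DF = 0.814069, PV = 2.523615
  t = 6.0000: CF_t = 3.100000, DF = 0.781257, PV = 2.421895
  t = 7.0000: CF_t = 103.100000, DF = 0.749766, PV = 77.300915
Price P = sum_t PV_t = 93.446263
Macaulay numerator sum_t t * PV_t:
  t * PV_t at t = 1.0000: 2.975048
  t * PV_t at t = 2.0000: 5.710265
  t * PV_t at t = 3.0000: 8.220151
  t * PV_t at t = 4.0000: 10.518427
  t * PV_t at t = 5.0000: 12.618075
  t * PV_t at t = 6.0000: 14.531372
  t * PV_t at t = 7.0000: 541.106402
Macaulay duration D = (sum_t t * PV_t) / P = 595.679741 / 93.446263 = 6.374570


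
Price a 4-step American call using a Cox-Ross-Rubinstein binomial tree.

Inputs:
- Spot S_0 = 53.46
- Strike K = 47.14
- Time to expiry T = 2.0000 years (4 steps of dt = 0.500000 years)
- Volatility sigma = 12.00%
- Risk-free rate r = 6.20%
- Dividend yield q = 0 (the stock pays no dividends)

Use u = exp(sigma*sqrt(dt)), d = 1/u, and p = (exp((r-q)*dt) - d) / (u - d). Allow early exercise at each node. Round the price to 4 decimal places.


Answer: Price = V(0,0) = 12.0995

Derivation:
dt = T/N = 0.500000
u = exp(sigma*sqrt(dt)) = 1.088557; d = 1/u = 0.918647
p = (exp((r-q)*dt) - d) / (u - d) = 0.664107
Discount per step: exp(-r*dt) = 0.969476
Stock lattice S(k, i) with i counting down-moves:
  k=0: S(0,0) = 53.4600
  k=1: S(1,0) = 58.1942; S(1,1) = 49.1109
  k=2: S(2,0) = 63.3477; S(2,1) = 53.4600; S(2,2) = 45.1156
  k=3: S(3,0) = 68.9576; S(3,1) = 58.1942; S(3,2) = 49.1109; S(3,3) = 41.4453
  k=4: S(4,0) = 75.0643; S(4,1) = 63.3477; S(4,2) = 53.4600; S(4,3) = 45.1156; S(4,4) = 38.0737
Terminal payoffs V(N, i) = max(S_T - K, 0):
  V(4,0) = 27.924291; V(4,1) = 16.207747; V(4,2) = 6.320000; V(4,3) = 0.000000; V(4,4) = 0.000000
Backward induction: V(k, i) = exp(-r*dt) * [p * V(k+1, i) + (1-p) * V(k+1, i+1)]; then take max(V_cont, immediate exercise) for American.
  V(3,0) = exp(-r*dt) * [p*27.924291 + (1-p)*16.207747] = 23.256544; exercise = 21.817623; V(3,0) = max -> 23.256544
  V(3,1) = exp(-r*dt) * [p*16.207747 + (1-p)*6.320000] = 12.493170; exercise = 11.054248; V(3,1) = max -> 12.493170
  V(3,2) = exp(-r*dt) * [p*6.320000 + (1-p)*0.000000] = 4.069042; exercise = 1.970895; V(3,2) = max -> 4.069042
  V(3,3) = exp(-r*dt) * [p*0.000000 + (1-p)*0.000000] = 0.000000; exercise = 0.000000; V(3,3) = max -> 0.000000
  V(2,0) = exp(-r*dt) * [p*23.256544 + (1-p)*12.493170] = 19.041667; exercise = 16.207747; V(2,0) = max -> 19.041667
  V(2,1) = exp(-r*dt) * [p*12.493170 + (1-p)*4.069042] = 9.368591; exercise = 6.320000; V(2,1) = max -> 9.368591
  V(2,2) = exp(-r*dt) * [p*4.069042 + (1-p)*0.000000] = 2.619794; exercise = 0.000000; V(2,2) = max -> 2.619794
  V(1,0) = exp(-r*dt) * [p*19.041667 + (1-p)*9.368591] = 15.310492; exercise = 11.054248; V(1,0) = max -> 15.310492
  V(1,1) = exp(-r*dt) * [p*9.368591 + (1-p)*2.619794] = 6.884943; exercise = 1.970895; V(1,1) = max -> 6.884943
  V(0,0) = exp(-r*dt) * [p*15.310492 + (1-p)*6.884943] = 12.099453; exercise = 6.320000; V(0,0) = max -> 12.099453


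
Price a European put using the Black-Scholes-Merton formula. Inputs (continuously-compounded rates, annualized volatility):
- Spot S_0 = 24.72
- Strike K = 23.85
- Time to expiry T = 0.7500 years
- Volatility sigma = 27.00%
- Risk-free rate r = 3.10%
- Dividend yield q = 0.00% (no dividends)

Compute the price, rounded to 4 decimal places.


d1 = (ln(S/K) + (r - q + 0.5*sigma^2) * T) / (sigma * sqrt(T)) = 0.36957224
d2 = d1 - sigma * sqrt(T) = 0.13574538
exp(-rT) = 0.97701820; exp(-qT) = 1.00000000
P = K * exp(-rT) * N(-d2) - S_0 * exp(-qT) * N(-d1)
N(-d1) = 0.35585062; N(-d2) = 0.44601129
P = 23.8500 * 0.97701820 * 0.44601129 - 24.7200 * 1.00000000 * 0.35585062 = 1.5963

Answer: Price = 1.5963


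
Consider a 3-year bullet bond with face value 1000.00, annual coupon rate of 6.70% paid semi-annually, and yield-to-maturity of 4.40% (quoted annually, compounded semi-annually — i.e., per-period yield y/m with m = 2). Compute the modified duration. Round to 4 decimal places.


Answer: Modified duration = 2.7157

Derivation:
Coupon per period c = face * coupon_rate / m = 33.500000
Periods per year m = 2; per-period yield y/m = 0.022000
Number of cashflows N = 6
Cashflows (t years, CF_t, discount factor 1/(1+y/m)^(m*t), PV):
  t = 0.5000: CF_t = 33.500000, DF = 0.978474, PV = 32.778865
  t = 1.0000: CF_t = 33.500000, DF = 0.957411, PV = 32.073253
  t = 1.5000: CF_t = 33.500000, DF = 0.936801, PV = 31.382831
  t = 2.0000: CF_t = 33.500000, DF = 0.916635, PV = 30.707271
  t = 2.5000: CF_t = 33.500000, DF = 0.896903, PV = 30.046254
  t = 3.0000: CF_t = 1033.500000, DF = 0.877596, PV = 906.995445
Price P = sum_t PV_t = 1063.983920
First compute Macaulay numerator sum_t t * PV_t:
  t * PV_t at t = 0.5000: 16.389432
  t * PV_t at t = 1.0000: 32.073253
  t * PV_t at t = 1.5000: 47.074247
  t * PV_t at t = 2.0000: 61.414542
  t * PV_t at t = 2.5000: 75.115634
  t * PV_t at t = 3.0000: 2720.986336
Macaulay duration D = 2953.053445 / 1063.983920 = 2.775468
Modified duration = D / (1 + y/m) = 2.775468 / (1 + 0.022000) = 2.715722


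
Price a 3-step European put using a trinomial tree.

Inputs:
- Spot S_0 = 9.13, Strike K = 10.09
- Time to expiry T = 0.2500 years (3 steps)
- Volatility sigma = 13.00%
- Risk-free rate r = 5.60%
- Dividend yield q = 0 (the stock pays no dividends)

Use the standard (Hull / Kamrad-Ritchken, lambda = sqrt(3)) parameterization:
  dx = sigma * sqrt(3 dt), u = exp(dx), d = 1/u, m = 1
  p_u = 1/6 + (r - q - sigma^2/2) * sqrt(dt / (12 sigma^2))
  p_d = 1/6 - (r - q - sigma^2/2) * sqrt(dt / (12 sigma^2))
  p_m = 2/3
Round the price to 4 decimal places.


Answer: Price = V(0,0) = 0.8511

Derivation:
dt = T/N = 0.083333; dx = sigma*sqrt(3*dt) = 0.065000
u = exp(dx) = 1.067159; d = 1/u = 0.937067
p_u = 0.197147, p_m = 0.666667, p_d = 0.136186
Discount per step: exp(-r*dt) = 0.995344
Stock lattice S(k, j) with j the centered position index:
  k=0: S(0,+0) = 9.1300
  k=1: S(1,-1) = 8.5554; S(1,+0) = 9.1300; S(1,+1) = 9.7432
  k=2: S(2,-2) = 8.0170; S(2,-1) = 8.5554; S(2,+0) = 9.1300; S(2,+1) = 9.7432; S(2,+2) = 10.3975
  k=3: S(3,-3) = 7.5125; S(3,-2) = 8.0170; S(3,-1) = 8.5554; S(3,+0) = 9.1300; S(3,+1) = 9.7432; S(3,+2) = 10.3975; S(3,+3) = 11.0958
Terminal payoffs V(N, j) = max(K - S_T, 0):
  V(3,-3) = 2.577520; V(3,-2) = 2.072989; V(3,-1) = 1.534574; V(3,+0) = 0.960000; V(3,+1) = 0.346838; V(3,+2) = 0.000000; V(3,+3) = 0.000000
Backward induction: V(k, j) = exp(-r*dt) * [p_u * V(k+1, j+1) + p_m * V(k+1, j) + p_d * V(k+1, j-1)]
  V(2,-2) = exp(-r*dt) * [p_u*1.534574 + p_m*2.072989 + p_d*2.577520] = 2.026075
  V(2,-1) = exp(-r*dt) * [p_u*0.960000 + p_m*1.534574 + p_d*2.072989] = 1.487664
  V(2,+0) = exp(-r*dt) * [p_u*0.346838 + p_m*0.960000 + p_d*1.534574] = 0.913095
  V(2,+1) = exp(-r*dt) * [p_u*0.000000 + p_m*0.346838 + p_d*0.960000] = 0.360279
  V(2,+2) = exp(-r*dt) * [p_u*0.000000 + p_m*0.000000 + p_d*0.346838] = 0.047015
  V(1,-1) = exp(-r*dt) * [p_u*0.913095 + p_m*1.487664 + p_d*2.026075] = 1.440973
  V(1,+0) = exp(-r*dt) * [p_u*0.360279 + p_m*0.913095 + p_d*1.487664] = 0.878248
  V(1,+1) = exp(-r*dt) * [p_u*0.047015 + p_m*0.360279 + p_d*0.913095] = 0.372065
  V(0,+0) = exp(-r*dt) * [p_u*0.372065 + p_m*0.878248 + p_d*1.440973] = 0.851110


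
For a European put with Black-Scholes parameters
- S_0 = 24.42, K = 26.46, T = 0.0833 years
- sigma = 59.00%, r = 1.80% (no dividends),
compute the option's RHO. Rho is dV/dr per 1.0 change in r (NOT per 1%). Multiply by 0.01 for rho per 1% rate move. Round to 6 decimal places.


d1 = -0.3772158632; d2 = -0.5475001255
phi(d1) = 0.3715453176; exp(-qT) = 1.0000000000; exp(-rT) = 0.9985017235
N(-d2) = 0.7079824079
Rho = -K*T*exp(-rT)*N(-d2) = -26.4600 * 0.0833 * 0.9985017235 * 0.7079824079 = -1.558139

Answer: Rho = -1.558139


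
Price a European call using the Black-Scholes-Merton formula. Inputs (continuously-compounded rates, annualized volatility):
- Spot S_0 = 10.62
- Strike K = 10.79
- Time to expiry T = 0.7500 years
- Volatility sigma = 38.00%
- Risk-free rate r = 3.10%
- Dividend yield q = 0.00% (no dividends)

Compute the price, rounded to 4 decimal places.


Answer: Price = 1.4222

Derivation:
d1 = (ln(S/K) + (r - q + 0.5*sigma^2) * T) / (sigma * sqrt(T)) = 0.18693762
d2 = d1 - sigma * sqrt(T) = -0.14215203
exp(-rT) = 0.97701820; exp(-qT) = 1.00000000
C = S_0 * exp(-qT) * N(d1) - K * exp(-rT) * N(d2)
N(d1) = 0.57414523; N(d2) = 0.44347996
C = 10.6200 * 1.00000000 * 0.57414523 - 10.7900 * 0.97701820 * 0.44347996 = 1.4222


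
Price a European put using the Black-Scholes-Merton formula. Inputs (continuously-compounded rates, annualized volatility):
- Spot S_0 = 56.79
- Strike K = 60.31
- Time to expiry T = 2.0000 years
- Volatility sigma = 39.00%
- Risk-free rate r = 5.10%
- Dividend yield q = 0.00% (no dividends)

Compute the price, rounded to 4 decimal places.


Answer: Price = 10.9560

Derivation:
d1 = (ln(S/K) + (r - q + 0.5*sigma^2) * T) / (sigma * sqrt(T)) = 0.35167199
d2 = d1 - sigma * sqrt(T) = -0.19987130
exp(-rT) = 0.90302955; exp(-qT) = 1.00000000
P = K * exp(-rT) * N(-d2) - S_0 * exp(-qT) * N(-d1)
N(-d1) = 0.36254213; N(-d2) = 0.57920938
P = 60.3100 * 0.90302955 * 0.57920938 - 56.7900 * 1.00000000 * 0.36254213 = 10.9560


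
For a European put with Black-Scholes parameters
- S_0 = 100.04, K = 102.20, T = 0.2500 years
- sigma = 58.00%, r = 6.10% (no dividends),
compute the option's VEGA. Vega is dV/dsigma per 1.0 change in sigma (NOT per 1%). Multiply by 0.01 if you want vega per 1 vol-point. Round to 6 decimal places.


Answer: Vega = 19.802449

Derivation:
d1 = 0.1239256146; d2 = -0.1660743854
phi(d1) = 0.3958906223; exp(-qT) = 1.0000000000; exp(-rT) = 0.9848656924
Vega = S * exp(-qT) * phi(d1) * sqrt(T) = 100.0400 * 1.0000000000 * 0.3958906223 * 0.5000000000 = 19.802449


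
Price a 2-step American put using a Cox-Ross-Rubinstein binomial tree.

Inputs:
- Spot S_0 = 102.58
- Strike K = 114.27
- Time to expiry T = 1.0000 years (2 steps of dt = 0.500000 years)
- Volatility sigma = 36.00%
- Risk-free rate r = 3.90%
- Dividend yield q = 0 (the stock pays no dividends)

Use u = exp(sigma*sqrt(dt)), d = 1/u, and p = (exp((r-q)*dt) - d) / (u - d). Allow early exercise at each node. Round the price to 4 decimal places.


dt = T/N = 0.500000
u = exp(sigma*sqrt(dt)) = 1.289892; d = 1/u = 0.775259
p = (exp((r-q)*dt) - d) / (u - d) = 0.474965
Discount per step: exp(-r*dt) = 0.980689
Stock lattice S(k, i) with i counting down-moves:
  k=0: S(0,0) = 102.5800
  k=1: S(1,0) = 132.3171; S(1,1) = 79.5260
  k=2: S(2,0) = 170.6748; S(2,1) = 102.5800; S(2,2) = 61.6533
Terminal payoffs V(N, i) = max(K - S_T, 0):
  V(2,0) = 0.000000; V(2,1) = 11.690000; V(2,2) = 52.616740
Backward induction: V(k, i) = exp(-r*dt) * [p * V(k+1, i) + (1-p) * V(k+1, i+1)]; then take max(V_cont, immediate exercise) for American.
  V(1,0) = exp(-r*dt) * [p*0.000000 + (1-p)*11.690000] = 6.019137; exercise = 0.000000; V(1,0) = max -> 6.019137
  V(1,1) = exp(-r*dt) * [p*11.690000 + (1-p)*52.616740] = 32.537278; exercise = 34.743958; V(1,1) = max -> 34.743958
  V(0,0) = exp(-r*dt) * [p*6.019137 + (1-p)*34.743958] = 20.693203; exercise = 11.690000; V(0,0) = max -> 20.693203

Answer: Price = V(0,0) = 20.6932


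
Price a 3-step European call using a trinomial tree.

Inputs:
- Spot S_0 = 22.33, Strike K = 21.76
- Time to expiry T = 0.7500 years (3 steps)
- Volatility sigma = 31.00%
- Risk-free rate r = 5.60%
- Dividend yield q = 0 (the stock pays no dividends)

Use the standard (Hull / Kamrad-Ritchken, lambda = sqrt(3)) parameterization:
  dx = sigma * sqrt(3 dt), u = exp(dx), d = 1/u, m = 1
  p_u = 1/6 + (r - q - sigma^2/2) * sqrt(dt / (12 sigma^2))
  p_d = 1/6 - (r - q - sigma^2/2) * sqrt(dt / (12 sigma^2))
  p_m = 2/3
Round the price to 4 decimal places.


dt = T/N = 0.250000; dx = sigma*sqrt(3*dt) = 0.268468
u = exp(dx) = 1.307959; d = 1/u = 0.764550
p_u = 0.170368, p_m = 0.666667, p_d = 0.162965
Discount per step: exp(-r*dt) = 0.986098
Stock lattice S(k, j) with j the centered position index:
  k=0: S(0,+0) = 22.3300
  k=1: S(1,-1) = 17.0724; S(1,+0) = 22.3300; S(1,+1) = 29.2067
  k=2: S(2,-2) = 13.0527; S(2,-1) = 17.0724; S(2,+0) = 22.3300; S(2,+1) = 29.2067; S(2,+2) = 38.2012
  k=3: S(3,-3) = 9.9794; S(3,-2) = 13.0527; S(3,-1) = 17.0724; S(3,+0) = 22.3300; S(3,+1) = 29.2067; S(3,+2) = 38.2012; S(3,+3) = 49.9656
Terminal payoffs V(N, j) = max(S_T - K, 0):
  V(3,-3) = 0.000000; V(3,-2) = 0.000000; V(3,-1) = 0.000000; V(3,+0) = 0.570000; V(3,+1) = 7.446724; V(3,+2) = 16.441196; V(3,+3) = 28.205596
Backward induction: V(k, j) = exp(-r*dt) * [p_u * V(k+1, j+1) + p_m * V(k+1, j) + p_d * V(k+1, j-1)]
  V(2,-2) = exp(-r*dt) * [p_u*0.000000 + p_m*0.000000 + p_d*0.000000] = 0.000000
  V(2,-1) = exp(-r*dt) * [p_u*0.570000 + p_m*0.000000 + p_d*0.000000] = 0.095760
  V(2,+0) = exp(-r*dt) * [p_u*7.446724 + p_m*0.570000 + p_d*0.000000] = 1.625764
  V(2,+1) = exp(-r*dt) * [p_u*16.441196 + p_m*7.446724 + p_d*0.570000] = 7.749178
  V(2,+2) = exp(-r*dt) * [p_u*28.205596 + p_m*16.441196 + p_d*7.446724] = 16.743631
  V(1,-1) = exp(-r*dt) * [p_u*1.625764 + p_m*0.095760 + p_d*0.000000] = 0.336080
  V(1,+0) = exp(-r*dt) * [p_u*7.749178 + p_m*1.625764 + p_d*0.095760] = 2.386023
  V(1,+1) = exp(-r*dt) * [p_u*16.743631 + p_m*7.749178 + p_d*1.625764] = 8.168482
  V(0,+0) = exp(-r*dt) * [p_u*8.168482 + p_m*2.386023 + p_d*0.336080] = 2.994878

Answer: Price = V(0,0) = 2.9949


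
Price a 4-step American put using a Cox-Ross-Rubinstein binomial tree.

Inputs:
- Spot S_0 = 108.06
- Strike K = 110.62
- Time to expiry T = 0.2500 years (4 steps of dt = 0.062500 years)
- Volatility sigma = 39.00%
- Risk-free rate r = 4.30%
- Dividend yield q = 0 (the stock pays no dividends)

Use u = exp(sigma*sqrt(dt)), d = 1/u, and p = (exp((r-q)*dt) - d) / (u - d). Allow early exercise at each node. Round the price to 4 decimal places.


dt = T/N = 0.062500
u = exp(sigma*sqrt(dt)) = 1.102411; d = 1/u = 0.907102
p = (exp((r-q)*dt) - d) / (u - d) = 0.489423
Discount per step: exp(-r*dt) = 0.997316
Stock lattice S(k, i) with i counting down-moves:
  k=0: S(0,0) = 108.0600
  k=1: S(1,0) = 119.1266; S(1,1) = 98.0215
  k=2: S(2,0) = 131.3265; S(2,1) = 108.0600; S(2,2) = 88.9155
  k=3: S(3,0) = 144.7758; S(3,1) = 119.1266; S(3,2) = 98.0215; S(3,3) = 80.6555
  k=4: S(4,0) = 159.6025; S(4,1) = 131.3265; S(4,2) = 108.0600; S(4,3) = 88.9155; S(4,4) = 73.1628
Terminal payoffs V(N, i) = max(K - S_T, 0):
  V(4,0) = 0.000000; V(4,1) = 0.000000; V(4,2) = 2.560000; V(4,3) = 21.704487; V(4,4) = 37.457234
Backward induction: V(k, i) = exp(-r*dt) * [p * V(k+1, i) + (1-p) * V(k+1, i+1)]; then take max(V_cont, immediate exercise) for American.
  V(3,0) = exp(-r*dt) * [p*0.000000 + (1-p)*0.000000] = 0.000000; exercise = 0.000000; V(3,0) = max -> 0.000000
  V(3,1) = exp(-r*dt) * [p*0.000000 + (1-p)*2.560000] = 1.303569; exercise = 0.000000; V(3,1) = max -> 1.303569
  V(3,2) = exp(-r*dt) * [p*2.560000 + (1-p)*21.704487] = 12.301629; exercise = 12.598521; V(3,2) = max -> 12.598521
  V(3,3) = exp(-r*dt) * [p*21.704487 + (1-p)*37.457234] = 29.667638; exercise = 29.964530; V(3,3) = max -> 29.964530
  V(2,0) = exp(-r*dt) * [p*0.000000 + (1-p)*1.303569] = 0.663786; exercise = 0.000000; V(2,0) = max -> 0.663786
  V(2,1) = exp(-r*dt) * [p*1.303569 + (1-p)*12.598521] = 7.051535; exercise = 2.560000; V(2,1) = max -> 7.051535
  V(2,2) = exp(-r*dt) * [p*12.598521 + (1-p)*29.964530] = 21.407595; exercise = 21.704487; V(2,2) = max -> 21.704487
  V(1,0) = exp(-r*dt) * [p*0.663786 + (1-p)*7.051535] = 3.914688; exercise = 0.000000; V(1,0) = max -> 3.914688
  V(1,1) = exp(-r*dt) * [p*7.051535 + (1-p)*21.704487] = 14.493990; exercise = 12.598521; V(1,1) = max -> 14.493990
  V(0,0) = exp(-r*dt) * [p*3.914688 + (1-p)*14.493990] = 9.291232; exercise = 2.560000; V(0,0) = max -> 9.291232

Answer: Price = V(0,0) = 9.2912


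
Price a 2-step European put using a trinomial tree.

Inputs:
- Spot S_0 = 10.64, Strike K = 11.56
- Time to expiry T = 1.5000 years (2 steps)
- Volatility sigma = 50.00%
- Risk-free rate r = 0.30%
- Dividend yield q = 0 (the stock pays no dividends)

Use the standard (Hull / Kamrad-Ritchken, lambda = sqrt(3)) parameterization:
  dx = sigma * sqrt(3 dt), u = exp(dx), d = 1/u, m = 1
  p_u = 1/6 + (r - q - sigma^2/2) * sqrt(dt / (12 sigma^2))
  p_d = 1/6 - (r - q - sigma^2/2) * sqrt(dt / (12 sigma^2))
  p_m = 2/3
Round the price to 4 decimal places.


dt = T/N = 0.750000; dx = sigma*sqrt(3*dt) = 0.750000
u = exp(dx) = 2.117000; d = 1/u = 0.472367
p_u = 0.105667, p_m = 0.666667, p_d = 0.227667
Discount per step: exp(-r*dt) = 0.997753
Stock lattice S(k, j) with j the centered position index:
  k=0: S(0,+0) = 10.6400
  k=1: S(1,-1) = 5.0260; S(1,+0) = 10.6400; S(1,+1) = 22.5249
  k=2: S(2,-2) = 2.3741; S(2,-1) = 5.0260; S(2,+0) = 10.6400; S(2,+1) = 22.5249; S(2,+2) = 47.6852
Terminal payoffs V(N, j) = max(K - S_T, 0):
  V(2,-2) = 9.185895; V(2,-1) = 6.534020; V(2,+0) = 0.920000; V(2,+1) = 0.000000; V(2,+2) = 0.000000
Backward induction: V(k, j) = exp(-r*dt) * [p_u * V(k+1, j+1) + p_m * V(k+1, j) + p_d * V(k+1, j-1)]
  V(1,-1) = exp(-r*dt) * [p_u*0.920000 + p_m*6.534020 + p_d*9.185895] = 6.529840
  V(1,+0) = exp(-r*dt) * [p_u*0.000000 + p_m*0.920000 + p_d*6.534020] = 2.096190
  V(1,+1) = exp(-r*dt) * [p_u*0.000000 + p_m*0.000000 + p_d*0.920000] = 0.208983
  V(0,+0) = exp(-r*dt) * [p_u*0.208983 + p_m*2.096190 + p_d*6.529840] = 2.899638

Answer: Price = V(0,0) = 2.8996


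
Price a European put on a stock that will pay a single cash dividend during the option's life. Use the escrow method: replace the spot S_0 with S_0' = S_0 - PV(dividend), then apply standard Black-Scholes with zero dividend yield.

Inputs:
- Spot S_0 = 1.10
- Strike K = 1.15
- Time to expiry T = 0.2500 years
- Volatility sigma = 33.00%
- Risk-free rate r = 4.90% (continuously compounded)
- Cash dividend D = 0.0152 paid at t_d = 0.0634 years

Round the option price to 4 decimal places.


Answer: Price = 0.1014

Derivation:
PV(D) = D * exp(-r * t_d) = 0.0152 * 0.99689822 = 0.01515285
S_0' = S_0 - PV(D) = 1.1000 - 0.01515285 = 1.08484715
d1 = (ln(S_0'/K) + (r + sigma^2/2)*T) / (sigma*sqrt(T)) = -0.19672936
d2 = d1 - sigma*sqrt(T) = -0.36172936
exp(-rT) = 0.98782473
N(-d1) = 0.57798033; N(-d2) = 0.64122286
P = K * exp(-rT) * N(-d2) - S_0' * N(-d1) = 1.1500 * 0.98782473 * 0.64122286 - 1.08484715 * 0.57798033 = 0.1014


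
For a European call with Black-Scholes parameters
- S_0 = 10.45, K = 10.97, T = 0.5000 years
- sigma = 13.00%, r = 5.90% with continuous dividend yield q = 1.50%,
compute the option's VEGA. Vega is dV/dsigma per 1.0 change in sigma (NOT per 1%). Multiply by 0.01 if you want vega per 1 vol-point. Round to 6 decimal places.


d1 = -0.2429977444; d2 = -0.3349216260
phi(d1) = 0.3873361009; exp(-qT) = 0.9925280548; exp(-rT) = 0.9709308776
Vega = S * exp(-qT) * phi(d1) * sqrt(T) = 10.4500 * 0.9925280548 * 0.3873361009 * 0.7071067812 = 2.840744

Answer: Vega = 2.840744


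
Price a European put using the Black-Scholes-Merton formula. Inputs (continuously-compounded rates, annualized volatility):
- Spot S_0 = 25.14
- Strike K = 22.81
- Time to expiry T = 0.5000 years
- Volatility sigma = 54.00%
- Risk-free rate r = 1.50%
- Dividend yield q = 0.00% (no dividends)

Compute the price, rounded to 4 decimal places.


Answer: Price = 2.5005

Derivation:
d1 = (ln(S/K) + (r - q + 0.5*sigma^2) * T) / (sigma * sqrt(T)) = 0.46527932
d2 = d1 - sigma * sqrt(T) = 0.08344166
exp(-rT) = 0.99252805; exp(-qT) = 1.00000000
P = K * exp(-rT) * N(-d2) - S_0 * exp(-qT) * N(-d1)
N(-d1) = 0.32086572; N(-d2) = 0.46675018
P = 22.8100 * 0.99252805 * 0.46675018 - 25.1400 * 1.00000000 * 0.32086572 = 2.5005


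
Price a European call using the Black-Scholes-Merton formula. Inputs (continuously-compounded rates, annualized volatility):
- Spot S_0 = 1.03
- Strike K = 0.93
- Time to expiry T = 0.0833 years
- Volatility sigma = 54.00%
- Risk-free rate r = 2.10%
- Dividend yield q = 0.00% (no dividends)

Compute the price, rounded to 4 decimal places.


d1 = (ln(S/K) + (r - q + 0.5*sigma^2) * T) / (sigma * sqrt(T)) = 0.74444279
d2 = d1 - sigma * sqrt(T) = 0.58858940
exp(-rT) = 0.99825223; exp(-qT) = 1.00000000
C = S_0 * exp(-qT) * N(d1) - K * exp(-rT) * N(d2)
N(d1) = 0.77169568; N(d2) = 0.72193163
C = 1.0300 * 1.00000000 * 0.77169568 - 0.9300 * 0.99825223 * 0.72193163 = 0.1246

Answer: Price = 0.1246


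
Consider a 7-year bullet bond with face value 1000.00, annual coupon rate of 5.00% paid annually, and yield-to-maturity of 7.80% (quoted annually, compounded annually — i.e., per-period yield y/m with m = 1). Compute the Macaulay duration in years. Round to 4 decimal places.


Coupon per period c = face * coupon_rate / m = 50.000000
Periods per year m = 1; per-period yield y/m = 0.078000
Number of cashflows N = 7
Cashflows (t years, CF_t, discount factor 1/(1+y/m)^(m*t), PV):
  t = 1.0000: CF_t = 50.000000, DF = 0.927644, PV = 46.382189
  t = 2.0000: CF_t = 50.000000, DF = 0.860523, PV = 43.026150
  t = 3.0000: CF_t = 50.000000, DF = 0.798259, PV = 39.912940
  t = 4.0000: CF_t = 50.000000, DF = 0.740500, PV = 37.024991
  t = 5.0000: CF_t = 50.000000, DF = 0.686920, PV = 34.346003
  t = 6.0000: CF_t = 50.000000, DF = 0.637217, PV = 31.860856
  t = 7.0000: CF_t = 1050.000000, DF = 0.591111, PV = 620.666025
Price P = sum_t PV_t = 853.219154
Macaulay numerator sum_t t * PV_t:
  t * PV_t at t = 1.0000: 46.382189
  t * PV_t at t = 2.0000: 86.052299
  t * PV_t at t = 3.0000: 119.738821
  t * PV_t at t = 4.0000: 148.099964
  t * PV_t at t = 5.0000: 171.730014
  t * PV_t at t = 6.0000: 191.165136
  t * PV_t at t = 7.0000: 4344.662177
Macaulay duration D = (sum_t t * PV_t) / P = 5107.830599 / 853.219154 = 5.986540

Answer: Macaulay duration = 5.9865 years


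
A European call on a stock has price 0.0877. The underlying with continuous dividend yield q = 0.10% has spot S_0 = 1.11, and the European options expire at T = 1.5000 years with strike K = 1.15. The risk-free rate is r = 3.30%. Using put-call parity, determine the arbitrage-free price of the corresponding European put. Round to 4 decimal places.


Answer: Put price = 0.0738

Derivation:
Put-call parity: C - P = S_0 * exp(-qT) - K * exp(-rT).
S_0 * exp(-qT) = 1.1100 * 0.99850112 = 1.10833625
K * exp(-rT) = 1.1500 * 0.95170516 = 1.09446093
P = C - S*exp(-qT) + K*exp(-rT)
P = 0.0877 - 1.10833625 + 1.09446093 = 0.0738


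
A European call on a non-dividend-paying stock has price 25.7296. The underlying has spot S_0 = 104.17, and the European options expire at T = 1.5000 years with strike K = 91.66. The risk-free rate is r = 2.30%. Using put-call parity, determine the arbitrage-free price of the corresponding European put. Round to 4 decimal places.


Answer: Put price = 10.1113

Derivation:
Put-call parity: C - P = S_0 * exp(-qT) - K * exp(-rT).
S_0 * exp(-qT) = 104.1700 * 1.00000000 = 104.17000000
K * exp(-rT) = 91.6600 * 0.96608834 = 88.55165722
P = C - S*exp(-qT) + K*exp(-rT)
P = 25.7296 - 104.17000000 + 88.55165722 = 10.1113


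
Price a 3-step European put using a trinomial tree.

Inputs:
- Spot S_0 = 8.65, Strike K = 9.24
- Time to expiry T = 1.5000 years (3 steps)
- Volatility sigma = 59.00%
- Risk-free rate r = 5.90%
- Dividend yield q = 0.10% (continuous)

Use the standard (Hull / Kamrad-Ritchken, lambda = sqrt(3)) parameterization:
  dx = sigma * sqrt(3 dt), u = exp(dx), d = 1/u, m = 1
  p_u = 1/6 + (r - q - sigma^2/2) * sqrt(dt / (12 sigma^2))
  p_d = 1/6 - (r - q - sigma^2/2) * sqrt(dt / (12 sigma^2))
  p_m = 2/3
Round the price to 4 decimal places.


dt = T/N = 0.500000; dx = sigma*sqrt(3*dt) = 0.722599
u = exp(dx) = 2.059781; d = 1/u = 0.485489
p_u = 0.126516, p_m = 0.666667, p_d = 0.206817
Discount per step: exp(-r*dt) = 0.970931
Stock lattice S(k, j) with j the centered position index:
  k=0: S(0,+0) = 8.6500
  k=1: S(1,-1) = 4.1995; S(1,+0) = 8.6500; S(1,+1) = 17.8171
  k=2: S(2,-2) = 2.0388; S(2,-1) = 4.1995; S(2,+0) = 8.6500; S(2,+1) = 17.8171; S(2,+2) = 36.6993
  k=3: S(3,-3) = 0.9898; S(3,-2) = 2.0388; S(3,-1) = 4.1995; S(3,+0) = 8.6500; S(3,+1) = 17.8171; S(3,+2) = 36.6993; S(3,+3) = 75.5926
Terminal payoffs V(N, j) = max(K - S_T, 0):
  V(3,-3) = 8.250187; V(3,-2) = 7.201202; V(3,-1) = 5.040524; V(3,+0) = 0.590000; V(3,+1) = 0.000000; V(3,+2) = 0.000000; V(3,+3) = 0.000000
Backward induction: V(k, j) = exp(-r*dt) * [p_u * V(k+1, j+1) + p_m * V(k+1, j) + p_d * V(k+1, j-1)]
  V(2,-2) = exp(-r*dt) * [p_u*5.040524 + p_m*7.201202 + p_d*8.250187] = 6.937096
  V(2,-1) = exp(-r*dt) * [p_u*0.590000 + p_m*5.040524 + p_d*7.201202] = 4.781178
  V(2,+0) = exp(-r*dt) * [p_u*0.000000 + p_m*0.590000 + p_d*5.040524] = 1.394061
  V(2,+1) = exp(-r*dt) * [p_u*0.000000 + p_m*0.000000 + p_d*0.590000] = 0.118475
  V(2,+2) = exp(-r*dt) * [p_u*0.000000 + p_m*0.000000 + p_d*0.000000] = 0.000000
  V(1,-1) = exp(-r*dt) * [p_u*1.394061 + p_m*4.781178 + p_d*6.937096] = 4.659043
  V(1,+0) = exp(-r*dt) * [p_u*0.118475 + p_m*1.394061 + p_d*4.781178] = 1.876995
  V(1,+1) = exp(-r*dt) * [p_u*0.000000 + p_m*0.118475 + p_d*1.394061] = 0.356622
  V(0,+0) = exp(-r*dt) * [p_u*0.356622 + p_m*1.876995 + p_d*4.659043] = 2.194320

Answer: Price = V(0,0) = 2.1943


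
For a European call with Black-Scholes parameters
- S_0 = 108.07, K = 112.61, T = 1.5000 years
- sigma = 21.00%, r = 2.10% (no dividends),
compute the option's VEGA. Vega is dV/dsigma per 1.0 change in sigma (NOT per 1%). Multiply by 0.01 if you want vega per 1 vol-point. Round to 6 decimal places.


d1 = 0.0910729758; d2 = -0.1661234472
phi(d1) = 0.3972912355; exp(-qT) = 1.0000000000; exp(-rT) = 0.9689909565
Vega = S * exp(-qT) * phi(d1) * sqrt(T) = 108.0700 * 1.0000000000 * 0.3972912355 * 1.2247448714 = 52.584744

Answer: Vega = 52.584744


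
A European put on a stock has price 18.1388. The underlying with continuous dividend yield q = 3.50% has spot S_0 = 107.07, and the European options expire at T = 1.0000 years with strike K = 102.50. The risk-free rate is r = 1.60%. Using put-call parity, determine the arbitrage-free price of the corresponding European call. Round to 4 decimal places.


Put-call parity: C - P = S_0 * exp(-qT) - K * exp(-rT).
S_0 * exp(-qT) = 107.0700 * 0.96560542 = 103.38737192
K * exp(-rT) = 102.5000 * 0.98412732 = 100.87305031
C = P + S*exp(-qT) - K*exp(-rT)
C = 18.1388 + 103.38737192 - 100.87305031 = 20.6531

Answer: Call price = 20.6531
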